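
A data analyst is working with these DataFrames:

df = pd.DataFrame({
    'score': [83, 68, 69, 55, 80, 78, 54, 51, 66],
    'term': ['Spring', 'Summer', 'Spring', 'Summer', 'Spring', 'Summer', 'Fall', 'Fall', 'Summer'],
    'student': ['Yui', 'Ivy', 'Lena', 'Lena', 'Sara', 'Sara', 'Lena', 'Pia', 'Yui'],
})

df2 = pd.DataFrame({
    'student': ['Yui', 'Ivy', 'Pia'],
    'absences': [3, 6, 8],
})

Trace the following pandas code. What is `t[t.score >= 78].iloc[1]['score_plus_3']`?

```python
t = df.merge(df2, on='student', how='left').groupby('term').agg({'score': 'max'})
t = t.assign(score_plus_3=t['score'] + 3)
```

81

merge on 'student' (how='left') → 9 rows:
   score    term student  absences
0     83  Spring     Yui       3.0
1     68  Summer     Ivy       6.0
2     69  Spring    Lena       NaN
3     55  Summer    Lena       NaN
4     80  Spring    Sara       NaN
5     78  Summer    Sara       NaN
6     54    Fall    Lena       NaN
7     51    Fall     Pia       8.0
8     66  Summer     Yui       3.0
group by term, max of score:
        score
term         
Fall       54
Spring     83
Summer     78
add column score_plus_3 = t['score'] + 3:
        score  score_plus_3
term                       
Fall       54            57
Spring     83            86
Summer     78            81
filter rows where score >= 78:
        score  score_plus_3
term                       
Spring     83            86
Summer     78            81
Then the value at position 1, column 'score_plus_3': 81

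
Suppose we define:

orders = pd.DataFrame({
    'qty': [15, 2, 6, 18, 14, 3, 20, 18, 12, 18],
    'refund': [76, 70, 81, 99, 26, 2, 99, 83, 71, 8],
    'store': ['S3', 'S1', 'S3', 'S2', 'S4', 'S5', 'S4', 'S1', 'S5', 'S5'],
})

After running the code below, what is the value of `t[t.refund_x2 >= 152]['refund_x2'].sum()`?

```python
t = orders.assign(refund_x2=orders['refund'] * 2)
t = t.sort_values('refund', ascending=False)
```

876

add column refund_x2 = orders['refund'] * 2:
   qty  refund store  refund_x2
0   15      76    S3        152
1    2      70    S1        140
2    6      81    S3        162
3   18      99    S2        198
4   14      26    S4         52
5    3       2    S5          4
6   20      99    S4        198
7   18      83    S1        166
8   12      71    S5        142
9   18       8    S5         16
sort by refund descending:
   qty  refund store  refund_x2
3   18      99    S2        198
6   20      99    S4        198
7   18      83    S1        166
2    6      81    S3        162
0   15      76    S3        152
8   12      71    S5        142
1    2      70    S1        140
4   14      26    S4         52
9   18       8    S5         16
5    3       2    S5          4
filter rows where refund_x2 >= 152:
   qty  refund store  refund_x2
3   18      99    S2        198
6   20      99    S4        198
7   18      83    S1        166
2    6      81    S3        162
0   15      76    S3        152
Then the sum of column 'refund_x2': 876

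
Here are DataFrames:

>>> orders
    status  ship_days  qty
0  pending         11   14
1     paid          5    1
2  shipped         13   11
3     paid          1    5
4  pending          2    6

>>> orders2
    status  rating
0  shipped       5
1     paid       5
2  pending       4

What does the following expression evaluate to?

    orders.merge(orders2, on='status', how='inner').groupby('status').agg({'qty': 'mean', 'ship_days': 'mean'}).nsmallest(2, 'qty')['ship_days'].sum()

merge on 'status' (how='inner') → 5 rows:
    status  ship_days  qty  rating
0  pending         11   14       4
1     paid          5    1       5
2  shipped         13   11       5
3     paid          1    5       5
4  pending          2    6       4
group by status: mean(qty), mean(ship_days):
          qty  ship_days
status                  
paid      3.0        3.0
pending  10.0        6.5
shipped  11.0       13.0
take 2 rows with smallest qty:
          qty  ship_days
status                  
paid      3.0        3.0
pending  10.0        6.5
Hence 9.5.

9.5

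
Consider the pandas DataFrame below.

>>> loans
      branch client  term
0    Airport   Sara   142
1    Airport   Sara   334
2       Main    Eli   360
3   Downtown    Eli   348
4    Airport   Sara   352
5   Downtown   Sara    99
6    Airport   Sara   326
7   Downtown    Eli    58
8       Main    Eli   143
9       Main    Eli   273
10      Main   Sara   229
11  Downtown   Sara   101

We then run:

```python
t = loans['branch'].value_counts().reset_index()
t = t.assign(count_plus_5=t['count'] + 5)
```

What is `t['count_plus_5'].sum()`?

27

value_counts of branch:
branch
Airport     4
Main        4
Downtown    4
Name: count, dtype: int64
reset_index():
     branch  count
0   Airport      4
1      Main      4
2  Downtown      4
add column count_plus_5 = t['count'] + 5:
     branch  count  count_plus_5
0   Airport      4             9
1      Main      4             9
2  Downtown      4             9
Then the sum of column 'count_plus_5': 27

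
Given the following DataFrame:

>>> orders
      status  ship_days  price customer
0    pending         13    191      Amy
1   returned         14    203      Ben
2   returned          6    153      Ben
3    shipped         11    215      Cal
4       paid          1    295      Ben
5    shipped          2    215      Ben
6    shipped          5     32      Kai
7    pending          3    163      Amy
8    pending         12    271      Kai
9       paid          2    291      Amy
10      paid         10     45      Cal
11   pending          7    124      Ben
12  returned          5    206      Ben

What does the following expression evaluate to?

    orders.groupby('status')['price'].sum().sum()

group by status, sum of price:
status
paid        631
pending     749
returned    562
shipped     462
Name: price, dtype: int64

2404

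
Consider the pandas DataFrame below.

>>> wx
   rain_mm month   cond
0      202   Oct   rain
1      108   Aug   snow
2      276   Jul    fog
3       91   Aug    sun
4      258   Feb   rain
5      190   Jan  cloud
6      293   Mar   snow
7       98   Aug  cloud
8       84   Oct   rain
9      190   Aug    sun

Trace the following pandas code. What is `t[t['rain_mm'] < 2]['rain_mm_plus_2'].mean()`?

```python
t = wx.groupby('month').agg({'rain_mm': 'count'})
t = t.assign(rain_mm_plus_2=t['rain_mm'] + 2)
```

group by month, count of rain_mm:
       rain_mm
month         
Aug          4
Feb          1
Jan          1
Jul          1
Mar          1
Oct          2
add column rain_mm_plus_2 = t['rain_mm'] + 2:
       rain_mm  rain_mm_plus_2
month                         
Aug          4               6
Feb          1               3
Jan          1               3
Jul          1               3
Mar          1               3
Oct          2               4
filter rows where rain_mm < 2:
       rain_mm  rain_mm_plus_2
month                         
Feb          1               3
Jan          1               3
Jul          1               3
Mar          1               3
Finally, mean of column 'rain_mm_plus_2' = 3.0.

3.0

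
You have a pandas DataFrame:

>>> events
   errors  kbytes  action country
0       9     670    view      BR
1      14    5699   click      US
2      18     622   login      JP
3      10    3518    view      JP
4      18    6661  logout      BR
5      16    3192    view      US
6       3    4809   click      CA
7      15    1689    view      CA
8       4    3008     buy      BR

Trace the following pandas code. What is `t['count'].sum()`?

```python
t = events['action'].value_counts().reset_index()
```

value_counts of action:
action
view      4
click     2
login     1
logout    1
buy       1
Name: count, dtype: int64
reset_index():
   action  count
0    view      4
1   click      2
2   login      1
3  logout      1
4     buy      1
Finally, sum of column 'count' = 9.

9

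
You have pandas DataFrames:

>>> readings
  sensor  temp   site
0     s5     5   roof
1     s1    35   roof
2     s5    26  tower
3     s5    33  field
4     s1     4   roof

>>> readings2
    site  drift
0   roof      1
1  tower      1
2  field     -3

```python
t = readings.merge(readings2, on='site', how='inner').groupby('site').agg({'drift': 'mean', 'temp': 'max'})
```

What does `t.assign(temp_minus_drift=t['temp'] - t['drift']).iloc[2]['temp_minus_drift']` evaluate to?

merge on 'site' (how='inner') → 5 rows:
  sensor  temp   site  drift
0     s5     5   roof      1
1     s1    35   roof      1
2     s5    26  tower      1
3     s5    33  field     -3
4     s1     4   roof      1
group by site: mean(drift), max(temp):
       drift  temp
site              
field   -3.0    33
roof     1.0    35
tower    1.0    26
add column temp_minus_drift = t['temp'] - t['drift']:
       drift  temp  temp_minus_drift
site                                
field   -3.0    33              36.0
roof     1.0    35              34.0
tower    1.0    26              25.0
Reading off the value at position 2, column 'temp_minus_drift', we get 25.0.

25.0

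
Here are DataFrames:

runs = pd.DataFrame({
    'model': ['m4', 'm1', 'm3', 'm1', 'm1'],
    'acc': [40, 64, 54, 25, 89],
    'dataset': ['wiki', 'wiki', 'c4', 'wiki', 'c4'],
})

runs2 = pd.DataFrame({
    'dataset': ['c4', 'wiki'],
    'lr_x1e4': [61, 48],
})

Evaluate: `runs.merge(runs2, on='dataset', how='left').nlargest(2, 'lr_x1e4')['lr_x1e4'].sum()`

122

merge on 'dataset' (how='left') → 5 rows:
  model  acc dataset  lr_x1e4
0    m4   40    wiki       48
1    m1   64    wiki       48
2    m3   54      c4       61
3    m1   25    wiki       48
4    m1   89      c4       61
take 2 rows with largest lr_x1e4:
  model  acc dataset  lr_x1e4
2    m3   54      c4       61
4    m1   89      c4       61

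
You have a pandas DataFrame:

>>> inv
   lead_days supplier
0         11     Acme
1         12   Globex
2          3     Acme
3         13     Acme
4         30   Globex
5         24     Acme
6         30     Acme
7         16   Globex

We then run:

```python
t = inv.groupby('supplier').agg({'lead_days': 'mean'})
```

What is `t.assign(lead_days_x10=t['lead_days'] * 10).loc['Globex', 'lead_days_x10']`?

group by supplier, mean of lead_days:
          lead_days
supplier           
Acme      16.200000
Globex    19.333333
add column lead_days_x10 = t['lead_days'] * 10:
          lead_days  lead_days_x10
supplier                          
Acme      16.200000     162.000000
Globex    19.333333     193.333333
So loc['Globex', 'lead_days_x10'] = 193.333333333.

193.333333333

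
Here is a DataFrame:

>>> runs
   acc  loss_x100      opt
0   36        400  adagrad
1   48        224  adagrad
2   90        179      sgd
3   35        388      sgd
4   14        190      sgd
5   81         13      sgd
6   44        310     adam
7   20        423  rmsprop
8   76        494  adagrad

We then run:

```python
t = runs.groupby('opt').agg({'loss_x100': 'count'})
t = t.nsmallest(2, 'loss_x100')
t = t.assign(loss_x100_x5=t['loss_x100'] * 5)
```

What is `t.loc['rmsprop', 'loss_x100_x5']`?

5

group by opt, count of loss_x100:
         loss_x100
opt               
adagrad          3
adam             1
rmsprop          1
sgd              4
take 2 rows with smallest loss_x100:
         loss_x100
opt               
adam             1
rmsprop          1
add column loss_x100_x5 = t['loss_x100'] * 5:
         loss_x100  loss_x100_x5
opt                             
adam             1             5
rmsprop          1             5
Taking the value at row 'rmsprop', column 'loss_x100_x5' gives 5.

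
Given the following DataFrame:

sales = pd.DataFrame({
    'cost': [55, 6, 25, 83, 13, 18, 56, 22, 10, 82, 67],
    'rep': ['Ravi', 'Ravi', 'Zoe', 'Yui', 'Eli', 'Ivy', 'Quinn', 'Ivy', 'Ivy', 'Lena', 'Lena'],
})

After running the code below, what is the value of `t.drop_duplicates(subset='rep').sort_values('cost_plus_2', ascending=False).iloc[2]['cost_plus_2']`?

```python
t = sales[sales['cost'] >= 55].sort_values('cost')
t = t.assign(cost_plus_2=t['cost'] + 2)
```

filter rows where cost >= 55:
    cost    rep
0     55   Ravi
3     83    Yui
6     56  Quinn
9     82   Lena
10    67   Lena
sort by cost:
    cost    rep
0     55   Ravi
6     56  Quinn
10    67   Lena
9     82   Lena
3     83    Yui
add column cost_plus_2 = t['cost'] + 2:
    cost    rep  cost_plus_2
0     55   Ravi           57
6     56  Quinn           58
10    67   Lena           69
9     82   Lena           84
3     83    Yui           85
drop duplicate rep (keep=first):
    cost    rep  cost_plus_2
0     55   Ravi           57
6     56  Quinn           58
10    67   Lena           69
3     83    Yui           85
sort by cost_plus_2 descending:
    cost    rep  cost_plus_2
3     83    Yui           85
10    67   Lena           69
6     56  Quinn           58
0     55   Ravi           57

58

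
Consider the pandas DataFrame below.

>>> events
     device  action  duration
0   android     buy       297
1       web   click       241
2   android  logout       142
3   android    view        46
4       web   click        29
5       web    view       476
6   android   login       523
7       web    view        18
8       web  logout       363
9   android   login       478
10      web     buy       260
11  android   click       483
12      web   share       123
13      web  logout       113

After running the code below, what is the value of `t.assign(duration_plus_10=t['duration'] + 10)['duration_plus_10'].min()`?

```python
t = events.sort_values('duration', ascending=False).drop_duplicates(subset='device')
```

486

sort by duration descending:
     device  action  duration
6   android   login       523
11  android   click       483
9   android   login       478
5       web    view       476
8       web  logout       363
0   android     buy       297
10      web     buy       260
1       web   click       241
2   android  logout       142
12      web   share       123
13      web  logout       113
3   android    view        46
4       web   click        29
7       web    view        18
drop duplicate device (keep=first):
    device action  duration
6  android  login       523
5      web   view       476
add column duration_plus_10 = t['duration'] + 10:
    device action  duration  duration_plus_10
6  android  login       523               533
5      web   view       476               486
Then the min of column 'duration_plus_10': 486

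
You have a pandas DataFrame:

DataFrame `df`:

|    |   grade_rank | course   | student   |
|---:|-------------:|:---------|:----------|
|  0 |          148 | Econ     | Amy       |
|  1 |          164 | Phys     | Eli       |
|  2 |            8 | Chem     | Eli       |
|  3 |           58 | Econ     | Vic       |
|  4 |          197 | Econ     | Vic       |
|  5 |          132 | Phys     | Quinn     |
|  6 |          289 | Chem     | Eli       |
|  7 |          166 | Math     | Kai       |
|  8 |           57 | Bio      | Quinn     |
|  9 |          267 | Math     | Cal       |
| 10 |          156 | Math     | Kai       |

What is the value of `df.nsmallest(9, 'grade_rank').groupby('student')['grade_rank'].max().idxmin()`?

Quinn

take 9 rows with smallest grade_rank:
    grade_rank course student
2            8   Chem     Eli
8           57    Bio   Quinn
3           58   Econ     Vic
5          132   Phys   Quinn
0          148   Econ     Amy
10         156   Math     Kai
1          164   Phys     Eli
7          166   Math     Kai
4          197   Econ     Vic
group by student, max of grade_rank:
student
Amy      148
Eli      164
Kai      166
Quinn    132
Vic      197
Name: grade_rank, dtype: int64
So idxmin() = Quinn.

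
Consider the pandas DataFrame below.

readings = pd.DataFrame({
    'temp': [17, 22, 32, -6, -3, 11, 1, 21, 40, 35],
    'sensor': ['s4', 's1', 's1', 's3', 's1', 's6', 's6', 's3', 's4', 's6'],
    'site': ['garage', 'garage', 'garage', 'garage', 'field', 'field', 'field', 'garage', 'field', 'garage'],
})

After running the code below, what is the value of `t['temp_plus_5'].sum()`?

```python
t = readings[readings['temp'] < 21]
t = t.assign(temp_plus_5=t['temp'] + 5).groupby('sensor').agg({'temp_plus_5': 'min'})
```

29

filter rows where temp < 21:
   temp sensor    site
0    17     s4  garage
3    -6     s3  garage
4    -3     s1   field
5    11     s6   field
6     1     s6   field
add column temp_plus_5 = t['temp'] + 5:
   temp sensor    site  temp_plus_5
0    17     s4  garage           22
3    -6     s3  garage           -1
4    -3     s1   field            2
5    11     s6   field           16
6     1     s6   field            6
group by sensor, min of temp_plus_5:
        temp_plus_5
sensor             
s1                2
s3               -1
s4               22
s6                6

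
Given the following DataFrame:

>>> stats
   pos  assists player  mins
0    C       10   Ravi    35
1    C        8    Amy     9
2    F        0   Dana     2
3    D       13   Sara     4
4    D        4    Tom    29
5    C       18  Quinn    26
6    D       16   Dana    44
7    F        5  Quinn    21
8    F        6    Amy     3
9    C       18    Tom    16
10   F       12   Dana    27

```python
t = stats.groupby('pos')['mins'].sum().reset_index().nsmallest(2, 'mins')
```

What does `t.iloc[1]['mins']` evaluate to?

group by pos, sum of mins:
pos
C    86
D    77
F    53
Name: mins, dtype: int64
reset_index():
  pos  mins
0   C    86
1   D    77
2   F    53
take 2 rows with smallest mins:
  pos  mins
2   F    53
1   D    77
Taking the value at position 1, column 'mins' gives 77.

77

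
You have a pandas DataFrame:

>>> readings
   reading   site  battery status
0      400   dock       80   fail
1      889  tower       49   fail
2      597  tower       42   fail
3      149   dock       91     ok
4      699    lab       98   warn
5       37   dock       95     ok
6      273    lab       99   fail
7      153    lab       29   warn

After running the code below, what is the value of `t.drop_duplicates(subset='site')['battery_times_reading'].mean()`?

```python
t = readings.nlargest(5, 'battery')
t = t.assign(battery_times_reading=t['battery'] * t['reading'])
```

take 5 rows with largest battery:
   reading  site  battery status
6      273   lab       99   fail
4      699   lab       98   warn
5       37  dock       95     ok
3      149  dock       91     ok
0      400  dock       80   fail
add column battery_times_reading = t['battery'] * t['reading']:
   reading  site  battery status  battery_times_reading
6      273   lab       99   fail                  27027
4      699   lab       98   warn                  68502
5       37  dock       95     ok                   3515
3      149  dock       91     ok                  13559
0      400  dock       80   fail                  32000
drop duplicate site (keep=first):
   reading  site  battery status  battery_times_reading
6      273   lab       99   fail                  27027
5       37  dock       95     ok                   3515
Taking the mean of column 'battery_times_reading' gives 15271.0.

15271.0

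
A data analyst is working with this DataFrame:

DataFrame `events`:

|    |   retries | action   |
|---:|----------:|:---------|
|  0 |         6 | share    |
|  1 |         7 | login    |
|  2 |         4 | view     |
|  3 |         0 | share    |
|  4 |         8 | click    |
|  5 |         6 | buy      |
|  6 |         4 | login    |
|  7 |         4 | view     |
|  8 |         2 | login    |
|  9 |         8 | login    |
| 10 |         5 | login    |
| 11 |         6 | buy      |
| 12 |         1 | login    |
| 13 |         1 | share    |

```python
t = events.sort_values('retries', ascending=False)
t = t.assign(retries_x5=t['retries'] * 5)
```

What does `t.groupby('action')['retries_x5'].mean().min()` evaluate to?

11.6666666667

sort by retries descending:
    retries action
4         8  click
9         8  login
1         7  login
0         6  share
5         6    buy
11        6    buy
10        5  login
2         4   view
6         4  login
7         4   view
8         2  login
12        1  login
13        1  share
3         0  share
add column retries_x5 = t['retries'] * 5:
    retries action  retries_x5
4         8  click          40
9         8  login          40
1         7  login          35
0         6  share          30
5         6    buy          30
11        6    buy          30
10        5  login          25
2         4   view          20
6         4  login          20
7         4   view          20
8         2  login          10
12        1  login           5
13        1  share           5
3         0  share           0
group by action, mean of retries_x5:
action
buy      30.000000
click    40.000000
login    22.500000
share    11.666667
view     20.000000
Name: retries_x5, dtype: float64
Finally, min of the resulting series = 11.6666666667.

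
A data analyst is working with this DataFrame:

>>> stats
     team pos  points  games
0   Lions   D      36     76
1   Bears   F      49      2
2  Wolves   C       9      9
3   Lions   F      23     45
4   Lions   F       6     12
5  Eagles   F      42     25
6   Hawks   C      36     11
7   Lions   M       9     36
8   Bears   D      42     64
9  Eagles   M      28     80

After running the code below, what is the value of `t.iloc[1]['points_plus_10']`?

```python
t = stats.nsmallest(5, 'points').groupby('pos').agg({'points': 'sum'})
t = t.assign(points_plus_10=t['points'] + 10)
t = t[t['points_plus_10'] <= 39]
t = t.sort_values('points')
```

39

take 5 rows with smallest points:
     team pos  points  games
4   Lions   F       6     12
2  Wolves   C       9      9
7   Lions   M       9     36
3   Lions   F      23     45
9  Eagles   M      28     80
group by pos, sum of points:
     points
pos        
C         9
F        29
M        37
add column points_plus_10 = t['points'] + 10:
     points  points_plus_10
pos                        
C         9              19
F        29              39
M        37              47
filter rows where points_plus_10 <= 39:
     points  points_plus_10
pos                        
C         9              19
F        29              39
sort by points:
     points  points_plus_10
pos                        
C         9              19
F        29              39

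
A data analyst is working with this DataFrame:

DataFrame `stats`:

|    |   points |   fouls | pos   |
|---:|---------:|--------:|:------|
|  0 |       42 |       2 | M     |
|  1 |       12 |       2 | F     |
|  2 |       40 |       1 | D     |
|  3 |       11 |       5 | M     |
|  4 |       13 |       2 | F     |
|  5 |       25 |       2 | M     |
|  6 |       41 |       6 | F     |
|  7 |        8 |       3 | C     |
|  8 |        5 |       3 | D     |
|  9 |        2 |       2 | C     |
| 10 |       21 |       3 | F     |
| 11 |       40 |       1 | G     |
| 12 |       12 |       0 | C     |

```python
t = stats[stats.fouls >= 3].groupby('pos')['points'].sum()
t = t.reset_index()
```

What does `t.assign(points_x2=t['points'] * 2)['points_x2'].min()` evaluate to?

10

filter rows where fouls >= 3:
    points  fouls pos
3       11      5   M
6       41      6   F
7        8      3   C
8        5      3   D
10      21      3   F
group by pos, sum of points:
pos
C     8
D     5
F    62
M    11
Name: points, dtype: int64
reset_index():
  pos  points
0   C       8
1   D       5
2   F      62
3   M      11
add column points_x2 = t['points'] * 2:
  pos  points  points_x2
0   C       8         16
1   D       5         10
2   F      62        124
3   M      11         22
Finally, min of column 'points_x2' = 10.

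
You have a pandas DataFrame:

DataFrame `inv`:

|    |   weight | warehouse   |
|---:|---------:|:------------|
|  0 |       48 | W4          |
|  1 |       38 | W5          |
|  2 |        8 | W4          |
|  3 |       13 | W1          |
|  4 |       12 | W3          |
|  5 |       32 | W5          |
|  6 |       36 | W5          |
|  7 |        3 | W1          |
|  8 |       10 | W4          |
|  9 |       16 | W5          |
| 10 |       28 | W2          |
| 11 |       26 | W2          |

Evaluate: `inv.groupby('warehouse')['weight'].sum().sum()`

270

group by warehouse, sum of weight:
warehouse
W1     16
W2     54
W3     12
W4     66
W5    122
Name: weight, dtype: int64
Finally, sum of the resulting series = 270.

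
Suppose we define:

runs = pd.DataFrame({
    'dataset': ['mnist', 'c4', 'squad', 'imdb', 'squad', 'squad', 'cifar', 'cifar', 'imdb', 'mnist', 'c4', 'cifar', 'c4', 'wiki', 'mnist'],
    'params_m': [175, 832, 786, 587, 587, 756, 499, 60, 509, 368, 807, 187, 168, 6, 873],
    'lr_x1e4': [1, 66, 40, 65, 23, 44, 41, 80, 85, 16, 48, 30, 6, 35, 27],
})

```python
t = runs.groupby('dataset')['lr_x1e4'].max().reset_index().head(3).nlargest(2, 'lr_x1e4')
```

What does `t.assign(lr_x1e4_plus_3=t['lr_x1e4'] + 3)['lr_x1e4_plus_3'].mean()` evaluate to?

group by dataset, max of lr_x1e4:
dataset
c4       66
cifar    80
imdb     85
mnist    27
squad    44
wiki     35
Name: lr_x1e4, dtype: int64
reset_index():
  dataset  lr_x1e4
0      c4       66
1   cifar       80
2    imdb       85
3   mnist       27
4   squad       44
5    wiki       35
take first 3 rows:
  dataset  lr_x1e4
0      c4       66
1   cifar       80
2    imdb       85
take 2 rows with largest lr_x1e4:
  dataset  lr_x1e4
2    imdb       85
1   cifar       80
add column lr_x1e4_plus_3 = t['lr_x1e4'] + 3:
  dataset  lr_x1e4  lr_x1e4_plus_3
2    imdb       85              88
1   cifar       80              83
Hence 85.5.

85.5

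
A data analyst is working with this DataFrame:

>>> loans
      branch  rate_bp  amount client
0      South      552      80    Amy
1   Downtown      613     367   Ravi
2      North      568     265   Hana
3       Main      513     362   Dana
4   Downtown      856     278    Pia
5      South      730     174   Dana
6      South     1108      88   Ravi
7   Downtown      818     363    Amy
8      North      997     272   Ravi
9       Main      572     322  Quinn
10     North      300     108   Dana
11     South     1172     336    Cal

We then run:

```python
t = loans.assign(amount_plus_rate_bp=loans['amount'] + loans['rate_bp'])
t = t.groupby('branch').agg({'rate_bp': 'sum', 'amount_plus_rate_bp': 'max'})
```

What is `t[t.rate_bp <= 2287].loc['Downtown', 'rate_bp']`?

add column amount_plus_rate_bp = loans['amount'] + loans['rate_bp']:
      branch  rate_bp  amount client  amount_plus_rate_bp
0      South      552      80    Amy                  632
1   Downtown      613     367   Ravi                  980
2      North      568     265   Hana                  833
3       Main      513     362   Dana                  875
4   Downtown      856     278    Pia                 1134
5      South      730     174   Dana                  904
6      South     1108      88   Ravi                 1196
7   Downtown      818     363    Amy                 1181
8      North      997     272   Ravi                 1269
9       Main      572     322  Quinn                  894
10     North      300     108   Dana                  408
11     South     1172     336    Cal                 1508
group by branch: sum(rate_bp), max(amount_plus_rate_bp):
          rate_bp  amount_plus_rate_bp
branch                                
Downtown     2287                 1181
Main         1085                  894
North        1865                 1269
South        3562                 1508
filter rows where rate_bp <= 2287:
          rate_bp  amount_plus_rate_bp
branch                                
Downtown     2287                 1181
Main         1085                  894
North        1865                 1269
Then the value at row 'Downtown', column 'rate_bp': 2287

2287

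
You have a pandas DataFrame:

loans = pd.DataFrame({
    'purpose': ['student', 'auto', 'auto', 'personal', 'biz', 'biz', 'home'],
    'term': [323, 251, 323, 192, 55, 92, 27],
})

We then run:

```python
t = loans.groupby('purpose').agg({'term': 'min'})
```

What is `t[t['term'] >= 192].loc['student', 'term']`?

323

group by purpose, min of term:
          term
purpose       
auto       251
biz         55
home        27
personal   192
student    323
filter rows where term >= 192:
          term
purpose       
auto       251
personal   192
student    323
The value at row 'student', column 'term' is 323.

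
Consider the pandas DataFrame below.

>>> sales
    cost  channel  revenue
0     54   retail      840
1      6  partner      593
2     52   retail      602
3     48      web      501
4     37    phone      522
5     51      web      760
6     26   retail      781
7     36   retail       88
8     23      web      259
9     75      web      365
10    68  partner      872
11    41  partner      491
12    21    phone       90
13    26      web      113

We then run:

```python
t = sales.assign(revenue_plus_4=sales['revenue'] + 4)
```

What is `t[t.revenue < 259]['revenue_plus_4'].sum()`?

303

add column revenue_plus_4 = sales['revenue'] + 4:
    cost  channel  revenue  revenue_plus_4
0     54   retail      840             844
1      6  partner      593             597
2     52   retail      602             606
3     48      web      501             505
4     37    phone      522             526
5     51      web      760             764
6     26   retail      781             785
7     36   retail       88              92
8     23      web      259             263
9     75      web      365             369
10    68  partner      872             876
11    41  partner      491             495
12    21    phone       90              94
13    26      web      113             117
filter rows where revenue < 259:
    cost channel  revenue  revenue_plus_4
7     36  retail       88              92
12    21   phone       90              94
13    26     web      113             117
So sum() = 303.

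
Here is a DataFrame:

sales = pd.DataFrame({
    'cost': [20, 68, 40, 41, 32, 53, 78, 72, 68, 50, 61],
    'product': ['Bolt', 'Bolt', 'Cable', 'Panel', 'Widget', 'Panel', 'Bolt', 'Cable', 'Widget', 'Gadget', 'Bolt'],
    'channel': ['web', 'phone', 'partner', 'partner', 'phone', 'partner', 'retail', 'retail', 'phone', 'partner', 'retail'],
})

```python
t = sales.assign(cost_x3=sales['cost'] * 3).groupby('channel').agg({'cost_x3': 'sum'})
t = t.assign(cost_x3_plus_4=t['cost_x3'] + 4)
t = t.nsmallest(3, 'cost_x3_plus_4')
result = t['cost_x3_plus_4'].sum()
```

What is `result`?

1128

add column cost_x3 = sales['cost'] * 3:
    cost product  channel  cost_x3
0     20    Bolt      web       60
1     68    Bolt    phone      204
2     40   Cable  partner      120
3     41   Panel  partner      123
4     32  Widget    phone       96
5     53   Panel  partner      159
6     78    Bolt   retail      234
7     72   Cable   retail      216
8     68  Widget    phone      204
9     50  Gadget  partner      150
10    61    Bolt   retail      183
group by channel, sum of cost_x3:
         cost_x3
channel         
partner      552
phone        504
retail       633
web           60
add column cost_x3_plus_4 = t['cost_x3'] + 4:
         cost_x3  cost_x3_plus_4
channel                         
partner      552             556
phone        504             508
retail       633             637
web           60              64
take 3 rows with smallest cost_x3_plus_4:
         cost_x3  cost_x3_plus_4
channel                         
web           60              64
phone        504             508
partner      552             556
Taking the sum of column 'cost_x3_plus_4' gives 1128.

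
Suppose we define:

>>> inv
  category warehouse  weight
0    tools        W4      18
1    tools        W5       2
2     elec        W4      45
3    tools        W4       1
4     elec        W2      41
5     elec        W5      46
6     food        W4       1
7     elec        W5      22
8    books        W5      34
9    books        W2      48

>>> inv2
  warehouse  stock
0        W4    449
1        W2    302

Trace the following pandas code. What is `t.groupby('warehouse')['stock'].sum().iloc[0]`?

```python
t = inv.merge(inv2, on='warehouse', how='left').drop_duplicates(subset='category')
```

1347.0

merge on 'warehouse' (how='left') → 10 rows:
  category warehouse  weight  stock
0    tools        W4      18  449.0
1    tools        W5       2    NaN
2     elec        W4      45  449.0
3    tools        W4       1  449.0
4     elec        W2      41  302.0
5     elec        W5      46    NaN
6     food        W4       1  449.0
7     elec        W5      22    NaN
8    books        W5      34    NaN
9    books        W2      48  302.0
drop duplicate category (keep=first):
  category warehouse  weight  stock
0    tools        W4      18  449.0
2     elec        W4      45  449.0
6     food        W4       1  449.0
8    books        W5      34    NaN
group by warehouse, sum of stock:
warehouse
W4    1347.0
W5       0.0
Name: stock, dtype: float64
Taking the value at position 0 gives 1347.0.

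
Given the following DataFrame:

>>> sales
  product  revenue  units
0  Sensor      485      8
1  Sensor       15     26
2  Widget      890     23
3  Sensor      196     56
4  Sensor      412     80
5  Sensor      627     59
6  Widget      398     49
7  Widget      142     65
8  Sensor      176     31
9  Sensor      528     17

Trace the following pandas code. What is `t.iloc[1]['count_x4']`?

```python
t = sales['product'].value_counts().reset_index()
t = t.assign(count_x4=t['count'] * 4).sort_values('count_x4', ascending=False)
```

12

value_counts of product:
product
Sensor    7
Widget    3
Name: count, dtype: int64
reset_index():
  product  count
0  Sensor      7
1  Widget      3
add column count_x4 = t['count'] * 4:
  product  count  count_x4
0  Sensor      7        28
1  Widget      3        12
sort by count_x4 descending:
  product  count  count_x4
0  Sensor      7        28
1  Widget      3        12
Hence 12.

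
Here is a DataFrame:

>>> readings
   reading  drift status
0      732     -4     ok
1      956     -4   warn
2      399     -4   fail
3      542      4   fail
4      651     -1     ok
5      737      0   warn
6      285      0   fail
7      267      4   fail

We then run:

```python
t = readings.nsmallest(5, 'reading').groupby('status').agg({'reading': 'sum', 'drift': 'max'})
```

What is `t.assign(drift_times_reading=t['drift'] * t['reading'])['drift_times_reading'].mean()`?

2660.5

take 5 rows with smallest reading:
   reading  drift status
7      267      4   fail
6      285      0   fail
2      399     -4   fail
3      542      4   fail
4      651     -1     ok
group by status: sum(reading), max(drift):
        reading  drift
status                
fail       1493      4
ok          651     -1
add column drift_times_reading = t['drift'] * t['reading']:
        reading  drift  drift_times_reading
status                                     
fail       1493      4                 5972
ok          651     -1                 -651
mean of column 'drift_times_reading' → 2660.5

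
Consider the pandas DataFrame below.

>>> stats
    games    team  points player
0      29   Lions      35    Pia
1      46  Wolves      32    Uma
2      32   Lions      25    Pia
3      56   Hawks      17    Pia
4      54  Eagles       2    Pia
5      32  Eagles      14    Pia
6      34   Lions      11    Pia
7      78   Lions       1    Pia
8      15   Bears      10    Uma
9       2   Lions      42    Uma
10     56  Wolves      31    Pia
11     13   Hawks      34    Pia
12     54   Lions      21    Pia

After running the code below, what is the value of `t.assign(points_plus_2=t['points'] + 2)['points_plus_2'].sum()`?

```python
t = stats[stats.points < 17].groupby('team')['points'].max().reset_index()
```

41

filter rows where points < 17:
   games    team  points player
4     54  Eagles       2    Pia
5     32  Eagles      14    Pia
6     34   Lions      11    Pia
7     78   Lions       1    Pia
8     15   Bears      10    Uma
group by team, max of points:
team
Bears     10
Eagles    14
Lions     11
Name: points, dtype: int64
reset_index():
     team  points
0   Bears      10
1  Eagles      14
2   Lions      11
add column points_plus_2 = t['points'] + 2:
     team  points  points_plus_2
0   Bears      10             12
1  Eagles      14             16
2   Lions      11             13
sum of column 'points_plus_2' → 41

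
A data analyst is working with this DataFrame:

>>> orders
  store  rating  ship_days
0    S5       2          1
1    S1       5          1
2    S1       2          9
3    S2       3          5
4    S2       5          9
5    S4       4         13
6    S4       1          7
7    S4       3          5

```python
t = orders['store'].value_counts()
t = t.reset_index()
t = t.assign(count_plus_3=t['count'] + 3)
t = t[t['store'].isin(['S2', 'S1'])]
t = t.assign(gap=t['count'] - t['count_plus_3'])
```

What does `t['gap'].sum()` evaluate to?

-6

value_counts of store:
store
S4    3
S1    2
S2    2
S5    1
Name: count, dtype: int64
reset_index():
  store  count
0    S4      3
1    S1      2
2    S2      2
3    S5      1
add column count_plus_3 = t['count'] + 3:
  store  count  count_plus_3
0    S4      3             6
1    S1      2             5
2    S2      2             5
3    S5      1             4
filter rows where store in ['S2', 'S1']:
  store  count  count_plus_3
1    S1      2             5
2    S2      2             5
add column gap = t['count'] - t['count_plus_3']:
  store  count  count_plus_3  gap
1    S1      2             5   -3
2    S2      2             5   -3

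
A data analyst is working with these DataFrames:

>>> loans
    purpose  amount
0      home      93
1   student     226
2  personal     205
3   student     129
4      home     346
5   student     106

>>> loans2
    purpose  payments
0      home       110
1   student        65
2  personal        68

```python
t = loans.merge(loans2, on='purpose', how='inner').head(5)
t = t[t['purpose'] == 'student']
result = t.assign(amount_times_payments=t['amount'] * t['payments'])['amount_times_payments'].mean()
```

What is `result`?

merge on 'purpose' (how='inner') → 6 rows:
    purpose  amount  payments
0      home      93       110
1   student     226        65
2  personal     205        68
3   student     129        65
4      home     346       110
5   student     106        65
take first 5 rows:
    purpose  amount  payments
0      home      93       110
1   student     226        65
2  personal     205        68
3   student     129        65
4      home     346       110
filter rows where purpose == 'student':
   purpose  amount  payments
1  student     226        65
3  student     129        65
add column amount_times_payments = t['amount'] * t['payments']:
   purpose  amount  payments  amount_times_payments
1  student     226        65                  14690
3  student     129        65                   8385
So mean() = 11537.5.

11537.5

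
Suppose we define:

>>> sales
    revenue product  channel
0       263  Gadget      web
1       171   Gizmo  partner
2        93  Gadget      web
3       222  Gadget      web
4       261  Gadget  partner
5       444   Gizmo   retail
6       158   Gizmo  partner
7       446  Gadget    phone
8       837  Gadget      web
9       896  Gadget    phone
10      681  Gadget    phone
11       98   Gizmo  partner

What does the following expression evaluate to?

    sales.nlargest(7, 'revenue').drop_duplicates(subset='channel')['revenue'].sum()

2438

take 7 rows with largest revenue:
    revenue product  channel
9       896  Gadget    phone
8       837  Gadget      web
10      681  Gadget    phone
7       446  Gadget    phone
5       444   Gizmo   retail
0       263  Gadget      web
4       261  Gadget  partner
drop duplicate channel (keep=first):
   revenue product  channel
9      896  Gadget    phone
8      837  Gadget      web
5      444   Gizmo   retail
4      261  Gadget  partner
Reading off the sum of column 'revenue', we get 2438.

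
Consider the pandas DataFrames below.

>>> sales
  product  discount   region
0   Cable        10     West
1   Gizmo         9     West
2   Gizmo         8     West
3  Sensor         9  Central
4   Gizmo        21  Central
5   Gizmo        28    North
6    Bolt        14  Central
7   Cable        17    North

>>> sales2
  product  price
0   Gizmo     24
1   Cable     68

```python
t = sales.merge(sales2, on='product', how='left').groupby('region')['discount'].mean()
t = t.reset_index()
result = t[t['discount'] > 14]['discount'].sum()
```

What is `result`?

merge on 'product' (how='left') → 8 rows:
  product  discount   region  price
0   Cable        10     West   68.0
1   Gizmo         9     West   24.0
2   Gizmo         8     West   24.0
3  Sensor         9  Central    NaN
4   Gizmo        21  Central   24.0
5   Gizmo        28    North   24.0
6    Bolt        14  Central    NaN
7   Cable        17    North   68.0
group by region, mean of discount:
region
Central    14.666667
North      22.500000
West        9.000000
Name: discount, dtype: float64
reset_index():
    region   discount
0  Central  14.666667
1    North  22.500000
2     West   9.000000
filter rows where discount > 14:
    region   discount
0  Central  14.666667
1    North  22.500000

37.1666666667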